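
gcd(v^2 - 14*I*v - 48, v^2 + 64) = v - 8*I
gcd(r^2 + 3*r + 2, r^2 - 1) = r + 1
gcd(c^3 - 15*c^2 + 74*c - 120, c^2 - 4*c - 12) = c - 6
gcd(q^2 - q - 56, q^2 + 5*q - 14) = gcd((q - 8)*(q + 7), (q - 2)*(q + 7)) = q + 7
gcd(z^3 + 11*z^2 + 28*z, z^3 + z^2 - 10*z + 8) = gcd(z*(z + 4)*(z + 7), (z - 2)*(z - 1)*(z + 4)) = z + 4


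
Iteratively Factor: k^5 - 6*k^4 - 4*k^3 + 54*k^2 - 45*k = (k)*(k^4 - 6*k^3 - 4*k^2 + 54*k - 45) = k*(k - 5)*(k^3 - k^2 - 9*k + 9) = k*(k - 5)*(k - 1)*(k^2 - 9) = k*(k - 5)*(k - 1)*(k + 3)*(k - 3)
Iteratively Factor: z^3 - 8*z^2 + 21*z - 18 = (z - 3)*(z^2 - 5*z + 6) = (z - 3)*(z - 2)*(z - 3)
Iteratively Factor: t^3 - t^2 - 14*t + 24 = (t - 2)*(t^2 + t - 12) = (t - 3)*(t - 2)*(t + 4)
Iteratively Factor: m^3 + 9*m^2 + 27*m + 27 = (m + 3)*(m^2 + 6*m + 9) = (m + 3)^2*(m + 3)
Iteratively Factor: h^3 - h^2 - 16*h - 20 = (h - 5)*(h^2 + 4*h + 4) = (h - 5)*(h + 2)*(h + 2)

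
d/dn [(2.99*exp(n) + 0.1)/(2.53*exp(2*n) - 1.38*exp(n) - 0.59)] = (-(2.99*exp(n) + 0.1)*(5.06*exp(n) - 1.38) + 7.5647*exp(2*n) - 4.1262*exp(n) - 1.7641)*exp(n)/(-2.53*exp(2*n) + 1.38*exp(n) + 0.59)^2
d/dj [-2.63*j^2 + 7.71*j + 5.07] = 7.71 - 5.26*j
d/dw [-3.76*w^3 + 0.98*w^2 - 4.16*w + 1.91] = -11.28*w^2 + 1.96*w - 4.16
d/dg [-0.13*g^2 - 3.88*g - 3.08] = -0.26*g - 3.88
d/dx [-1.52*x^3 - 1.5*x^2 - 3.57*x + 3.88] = -4.56*x^2 - 3.0*x - 3.57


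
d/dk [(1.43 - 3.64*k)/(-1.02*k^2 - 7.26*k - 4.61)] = (-3.7128*k^2 + 2.9172*k + 27.1622)/(1.0404*k^4 + 14.8104*k^3 + 62.112*k^2 + 66.9372*k + 21.2521)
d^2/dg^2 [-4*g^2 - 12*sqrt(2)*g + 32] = -8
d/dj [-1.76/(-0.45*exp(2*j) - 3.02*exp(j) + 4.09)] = (-1.584*exp(j) - 5.3152)*exp(j)/(0.45*exp(2*j) + 3.02*exp(j) - 4.09)^2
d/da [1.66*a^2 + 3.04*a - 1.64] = 3.32*a + 3.04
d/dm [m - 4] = 1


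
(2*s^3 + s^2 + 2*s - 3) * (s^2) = 2*s^5 + s^4 + 2*s^3 - 3*s^2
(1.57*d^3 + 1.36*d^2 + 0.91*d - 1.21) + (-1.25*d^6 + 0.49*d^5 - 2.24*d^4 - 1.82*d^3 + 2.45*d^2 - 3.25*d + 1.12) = -1.25*d^6 + 0.49*d^5 - 2.24*d^4 - 0.25*d^3 + 3.81*d^2 - 2.34*d - 0.0899999999999999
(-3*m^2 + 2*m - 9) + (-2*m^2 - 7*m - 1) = -5*m^2 - 5*m - 10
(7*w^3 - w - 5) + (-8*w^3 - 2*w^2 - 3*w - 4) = -w^3 - 2*w^2 - 4*w - 9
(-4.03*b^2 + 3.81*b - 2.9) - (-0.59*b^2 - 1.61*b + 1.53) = -3.44*b^2 + 5.42*b - 4.43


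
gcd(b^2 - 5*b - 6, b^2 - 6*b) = b - 6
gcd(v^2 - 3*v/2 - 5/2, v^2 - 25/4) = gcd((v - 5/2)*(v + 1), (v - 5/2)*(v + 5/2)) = v - 5/2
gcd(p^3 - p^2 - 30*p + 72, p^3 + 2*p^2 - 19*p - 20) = p - 4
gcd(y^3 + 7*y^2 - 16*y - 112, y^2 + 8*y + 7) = y + 7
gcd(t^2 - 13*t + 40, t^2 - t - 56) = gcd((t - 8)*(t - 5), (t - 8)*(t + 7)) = t - 8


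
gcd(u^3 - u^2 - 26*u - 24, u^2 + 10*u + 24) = u + 4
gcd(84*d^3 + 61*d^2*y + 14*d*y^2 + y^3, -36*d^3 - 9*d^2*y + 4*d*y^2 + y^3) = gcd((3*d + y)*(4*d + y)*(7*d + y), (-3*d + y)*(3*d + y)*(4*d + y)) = 12*d^2 + 7*d*y + y^2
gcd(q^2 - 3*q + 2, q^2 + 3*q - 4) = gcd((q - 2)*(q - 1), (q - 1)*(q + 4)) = q - 1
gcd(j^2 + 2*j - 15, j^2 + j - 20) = j + 5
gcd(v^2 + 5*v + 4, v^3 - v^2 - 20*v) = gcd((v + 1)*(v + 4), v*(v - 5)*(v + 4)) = v + 4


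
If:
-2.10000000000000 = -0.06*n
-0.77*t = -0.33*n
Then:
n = 35.00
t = 15.00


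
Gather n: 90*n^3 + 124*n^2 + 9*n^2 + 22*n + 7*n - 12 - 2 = 90*n^3 + 133*n^2 + 29*n - 14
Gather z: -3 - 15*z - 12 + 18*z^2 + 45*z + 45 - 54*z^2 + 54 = -36*z^2 + 30*z + 84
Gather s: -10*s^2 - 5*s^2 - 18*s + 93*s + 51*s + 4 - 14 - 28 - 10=-15*s^2 + 126*s - 48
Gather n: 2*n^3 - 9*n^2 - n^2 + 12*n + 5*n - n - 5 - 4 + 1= 2*n^3 - 10*n^2 + 16*n - 8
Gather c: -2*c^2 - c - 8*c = -2*c^2 - 9*c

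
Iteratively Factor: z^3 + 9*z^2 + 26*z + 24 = (z + 2)*(z^2 + 7*z + 12) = (z + 2)*(z + 4)*(z + 3)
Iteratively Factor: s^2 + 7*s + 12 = (s + 4)*(s + 3)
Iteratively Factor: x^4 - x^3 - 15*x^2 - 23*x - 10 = (x + 2)*(x^3 - 3*x^2 - 9*x - 5) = (x + 1)*(x + 2)*(x^2 - 4*x - 5) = (x + 1)^2*(x + 2)*(x - 5)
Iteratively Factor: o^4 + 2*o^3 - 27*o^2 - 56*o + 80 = (o - 5)*(o^3 + 7*o^2 + 8*o - 16) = (o - 5)*(o + 4)*(o^2 + 3*o - 4) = (o - 5)*(o - 1)*(o + 4)*(o + 4)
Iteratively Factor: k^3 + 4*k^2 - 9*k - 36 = (k - 3)*(k^2 + 7*k + 12) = (k - 3)*(k + 3)*(k + 4)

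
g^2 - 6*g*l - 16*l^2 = (g - 8*l)*(g + 2*l)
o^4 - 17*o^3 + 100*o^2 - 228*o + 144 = (o - 6)^2*(o - 4)*(o - 1)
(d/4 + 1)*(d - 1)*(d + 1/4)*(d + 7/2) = d^4/4 + 27*d^3/16 + 65*d^2/32 - 99*d/32 - 7/8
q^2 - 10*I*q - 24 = (q - 6*I)*(q - 4*I)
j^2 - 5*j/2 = j*(j - 5/2)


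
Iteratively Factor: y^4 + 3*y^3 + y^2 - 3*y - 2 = (y - 1)*(y^3 + 4*y^2 + 5*y + 2) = (y - 1)*(y + 2)*(y^2 + 2*y + 1) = (y - 1)*(y + 1)*(y + 2)*(y + 1)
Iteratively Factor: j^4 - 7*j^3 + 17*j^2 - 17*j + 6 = (j - 2)*(j^3 - 5*j^2 + 7*j - 3) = (j - 2)*(j - 1)*(j^2 - 4*j + 3) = (j - 3)*(j - 2)*(j - 1)*(j - 1)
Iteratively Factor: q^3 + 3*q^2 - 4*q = (q - 1)*(q^2 + 4*q) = q*(q - 1)*(q + 4)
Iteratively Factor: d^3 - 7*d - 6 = (d + 2)*(d^2 - 2*d - 3) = (d + 1)*(d + 2)*(d - 3)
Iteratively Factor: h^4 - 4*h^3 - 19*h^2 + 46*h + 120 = (h - 4)*(h^3 - 19*h - 30) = (h - 5)*(h - 4)*(h^2 + 5*h + 6) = (h - 5)*(h - 4)*(h + 2)*(h + 3)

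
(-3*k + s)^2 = 9*k^2 - 6*k*s + s^2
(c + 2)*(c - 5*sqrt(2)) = c^2 - 5*sqrt(2)*c + 2*c - 10*sqrt(2)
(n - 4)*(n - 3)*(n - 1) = n^3 - 8*n^2 + 19*n - 12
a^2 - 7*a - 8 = (a - 8)*(a + 1)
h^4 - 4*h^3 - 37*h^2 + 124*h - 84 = (h - 7)*(h - 2)*(h - 1)*(h + 6)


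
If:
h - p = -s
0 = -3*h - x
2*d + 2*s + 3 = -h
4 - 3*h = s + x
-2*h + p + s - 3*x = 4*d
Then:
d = -4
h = -3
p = 1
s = 4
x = 9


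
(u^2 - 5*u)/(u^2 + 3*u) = (u - 5)/(u + 3)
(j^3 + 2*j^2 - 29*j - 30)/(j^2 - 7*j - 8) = (j^2 + j - 30)/(j - 8)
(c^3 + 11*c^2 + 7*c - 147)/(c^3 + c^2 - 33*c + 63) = (c + 7)/(c - 3)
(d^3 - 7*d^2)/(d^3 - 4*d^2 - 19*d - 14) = d^2/(d^2 + 3*d + 2)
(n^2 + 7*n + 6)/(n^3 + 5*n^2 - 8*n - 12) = 1/(n - 2)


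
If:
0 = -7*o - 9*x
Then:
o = -9*x/7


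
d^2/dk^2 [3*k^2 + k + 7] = 6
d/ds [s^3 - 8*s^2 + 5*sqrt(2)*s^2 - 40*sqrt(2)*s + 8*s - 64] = 3*s^2 - 16*s + 10*sqrt(2)*s - 40*sqrt(2) + 8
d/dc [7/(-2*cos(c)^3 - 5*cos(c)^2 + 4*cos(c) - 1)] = 56*(-3*cos(c)^2 - 5*cos(c) + 2)*sin(c)/(-5*cos(c) + 5*cos(2*c) + cos(3*c) + 7)^2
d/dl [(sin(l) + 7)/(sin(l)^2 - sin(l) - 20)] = -(sin(l)^2 + 14*sin(l) + 13)*cos(l)/(sin(l) + cos(l)^2 + 19)^2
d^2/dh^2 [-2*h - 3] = 0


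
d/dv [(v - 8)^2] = 2*v - 16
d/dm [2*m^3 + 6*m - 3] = 6*m^2 + 6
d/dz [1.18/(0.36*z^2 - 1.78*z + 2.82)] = (2.1004 - 0.8496*z)/(0.36*z^2 - 1.78*z + 2.82)^2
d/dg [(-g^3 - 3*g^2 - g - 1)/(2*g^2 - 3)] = (-2*g^4 + 11*g^2 + 22*g + 3)/(4*g^4 - 12*g^2 + 9)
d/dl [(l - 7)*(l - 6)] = 2*l - 13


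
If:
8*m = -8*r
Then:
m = -r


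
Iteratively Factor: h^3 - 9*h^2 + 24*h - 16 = (h - 4)*(h^2 - 5*h + 4) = (h - 4)*(h - 1)*(h - 4)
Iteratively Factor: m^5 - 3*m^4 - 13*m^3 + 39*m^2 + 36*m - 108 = (m - 3)*(m^4 - 13*m^2 + 36) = (m - 3)^2*(m^3 + 3*m^2 - 4*m - 12) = (m - 3)^2*(m + 2)*(m^2 + m - 6) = (m - 3)^2*(m - 2)*(m + 2)*(m + 3)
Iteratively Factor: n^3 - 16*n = (n + 4)*(n^2 - 4*n) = n*(n + 4)*(n - 4)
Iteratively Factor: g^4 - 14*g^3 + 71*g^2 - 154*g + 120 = (g - 4)*(g^3 - 10*g^2 + 31*g - 30) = (g - 4)*(g - 2)*(g^2 - 8*g + 15) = (g - 4)*(g - 3)*(g - 2)*(g - 5)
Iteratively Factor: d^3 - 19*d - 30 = (d - 5)*(d^2 + 5*d + 6) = (d - 5)*(d + 2)*(d + 3)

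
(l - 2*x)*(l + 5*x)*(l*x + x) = l^3*x + 3*l^2*x^2 + l^2*x - 10*l*x^3 + 3*l*x^2 - 10*x^3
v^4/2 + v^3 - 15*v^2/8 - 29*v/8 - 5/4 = (v/2 + 1/2)*(v - 2)*(v + 1/2)*(v + 5/2)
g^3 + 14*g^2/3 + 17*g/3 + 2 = (g + 2/3)*(g + 1)*(g + 3)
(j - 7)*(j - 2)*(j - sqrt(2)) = j^3 - 9*j^2 - sqrt(2)*j^2 + 9*sqrt(2)*j + 14*j - 14*sqrt(2)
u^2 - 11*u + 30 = (u - 6)*(u - 5)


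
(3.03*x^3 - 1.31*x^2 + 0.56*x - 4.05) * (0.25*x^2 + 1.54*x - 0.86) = 0.7575*x^5 + 4.3387*x^4 - 4.4832*x^3 + 0.9765*x^2 - 6.7186*x + 3.483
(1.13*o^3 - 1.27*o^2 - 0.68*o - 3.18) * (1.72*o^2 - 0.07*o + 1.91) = 1.9436*o^5 - 2.2635*o^4 + 1.0776*o^3 - 7.8477*o^2 - 1.0762*o - 6.0738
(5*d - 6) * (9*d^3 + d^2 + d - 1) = 45*d^4 - 49*d^3 - d^2 - 11*d + 6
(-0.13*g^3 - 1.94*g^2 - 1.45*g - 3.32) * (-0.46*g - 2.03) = 0.0598*g^4 + 1.1563*g^3 + 4.6052*g^2 + 4.4707*g + 6.7396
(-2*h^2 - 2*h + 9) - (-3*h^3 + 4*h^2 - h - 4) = 3*h^3 - 6*h^2 - h + 13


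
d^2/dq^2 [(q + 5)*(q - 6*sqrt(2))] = 2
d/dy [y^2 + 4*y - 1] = 2*y + 4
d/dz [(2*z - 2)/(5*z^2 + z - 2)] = 2*(5*z^2 + z - (z - 1)*(10*z + 1) - 2)/(5*z^2 + z - 2)^2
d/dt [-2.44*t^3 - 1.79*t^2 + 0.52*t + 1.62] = -7.32*t^2 - 3.58*t + 0.52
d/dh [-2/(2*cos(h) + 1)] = -4*sin(h)/(2*cos(h) + 1)^2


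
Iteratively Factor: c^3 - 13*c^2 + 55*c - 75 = (c - 5)*(c^2 - 8*c + 15) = (c - 5)^2*(c - 3)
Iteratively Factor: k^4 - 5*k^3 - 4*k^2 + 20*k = (k - 2)*(k^3 - 3*k^2 - 10*k) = (k - 5)*(k - 2)*(k^2 + 2*k) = k*(k - 5)*(k - 2)*(k + 2)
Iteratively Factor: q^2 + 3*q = (q)*(q + 3)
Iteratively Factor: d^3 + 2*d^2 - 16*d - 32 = (d + 4)*(d^2 - 2*d - 8) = (d - 4)*(d + 4)*(d + 2)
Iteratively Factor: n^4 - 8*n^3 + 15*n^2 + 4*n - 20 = (n - 2)*(n^3 - 6*n^2 + 3*n + 10) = (n - 2)*(n + 1)*(n^2 - 7*n + 10) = (n - 2)^2*(n + 1)*(n - 5)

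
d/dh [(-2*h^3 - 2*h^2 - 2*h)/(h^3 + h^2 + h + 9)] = 18*(-3*h^2 - 2*h - 1)/(h^6 + 2*h^5 + 3*h^4 + 20*h^3 + 19*h^2 + 18*h + 81)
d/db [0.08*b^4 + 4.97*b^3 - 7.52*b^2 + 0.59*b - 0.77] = 0.32*b^3 + 14.91*b^2 - 15.04*b + 0.59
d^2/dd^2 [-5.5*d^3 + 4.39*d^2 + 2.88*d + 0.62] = 8.78 - 33.0*d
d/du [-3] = 0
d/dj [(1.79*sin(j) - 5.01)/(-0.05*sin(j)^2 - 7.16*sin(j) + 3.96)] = (0.0895*sin(j)^2 - 0.500999999999999*sin(j) - 28.7832)*cos(j)/(0.0025*sin(j)^4 + 0.716*sin(j)^3 + 50.8696*sin(j)^2 - 56.7072*sin(j) + 15.6816)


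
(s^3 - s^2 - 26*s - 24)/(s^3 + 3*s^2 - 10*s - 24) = (s^2 - 5*s - 6)/(s^2 - s - 6)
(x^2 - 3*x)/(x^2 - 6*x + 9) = x/(x - 3)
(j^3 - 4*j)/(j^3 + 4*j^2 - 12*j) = (j + 2)/(j + 6)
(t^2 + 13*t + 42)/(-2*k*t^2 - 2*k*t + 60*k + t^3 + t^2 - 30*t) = (t + 7)/(-2*k*t + 10*k + t^2 - 5*t)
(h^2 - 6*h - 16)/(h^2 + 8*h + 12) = (h - 8)/(h + 6)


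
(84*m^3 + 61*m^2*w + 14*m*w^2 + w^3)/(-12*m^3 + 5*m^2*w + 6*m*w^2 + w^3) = (7*m + w)/(-m + w)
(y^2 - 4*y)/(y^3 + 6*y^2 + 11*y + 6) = y*(y - 4)/(y^3 + 6*y^2 + 11*y + 6)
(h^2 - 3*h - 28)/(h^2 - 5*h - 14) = (h + 4)/(h + 2)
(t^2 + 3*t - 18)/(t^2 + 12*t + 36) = (t - 3)/(t + 6)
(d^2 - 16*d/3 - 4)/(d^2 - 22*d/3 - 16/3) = (d - 6)/(d - 8)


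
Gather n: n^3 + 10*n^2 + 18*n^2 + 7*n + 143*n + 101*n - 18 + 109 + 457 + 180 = n^3 + 28*n^2 + 251*n + 728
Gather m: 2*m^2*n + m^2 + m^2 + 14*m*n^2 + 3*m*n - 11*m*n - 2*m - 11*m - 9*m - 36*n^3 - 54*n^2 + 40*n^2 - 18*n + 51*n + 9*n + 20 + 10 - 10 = m^2*(2*n + 2) + m*(14*n^2 - 8*n - 22) - 36*n^3 - 14*n^2 + 42*n + 20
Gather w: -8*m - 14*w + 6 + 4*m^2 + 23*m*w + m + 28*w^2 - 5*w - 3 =4*m^2 - 7*m + 28*w^2 + w*(23*m - 19) + 3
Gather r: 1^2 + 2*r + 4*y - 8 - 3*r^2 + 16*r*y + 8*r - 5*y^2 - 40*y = -3*r^2 + r*(16*y + 10) - 5*y^2 - 36*y - 7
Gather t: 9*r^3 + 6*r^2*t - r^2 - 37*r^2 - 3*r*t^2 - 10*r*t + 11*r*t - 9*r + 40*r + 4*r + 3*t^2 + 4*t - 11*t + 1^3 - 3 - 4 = 9*r^3 - 38*r^2 + 35*r + t^2*(3 - 3*r) + t*(6*r^2 + r - 7) - 6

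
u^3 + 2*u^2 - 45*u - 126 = (u - 7)*(u + 3)*(u + 6)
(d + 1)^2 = d^2 + 2*d + 1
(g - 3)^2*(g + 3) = g^3 - 3*g^2 - 9*g + 27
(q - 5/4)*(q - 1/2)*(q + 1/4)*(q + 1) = q^4 - q^3/2 - 21*q^2/16 + 11*q/32 + 5/32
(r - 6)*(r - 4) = r^2 - 10*r + 24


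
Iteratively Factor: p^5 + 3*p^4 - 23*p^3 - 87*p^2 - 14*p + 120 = (p - 1)*(p^4 + 4*p^3 - 19*p^2 - 106*p - 120) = (p - 1)*(p + 3)*(p^3 + p^2 - 22*p - 40) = (p - 1)*(p + 3)*(p + 4)*(p^2 - 3*p - 10) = (p - 1)*(p + 2)*(p + 3)*(p + 4)*(p - 5)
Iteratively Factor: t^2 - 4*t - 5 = (t + 1)*(t - 5)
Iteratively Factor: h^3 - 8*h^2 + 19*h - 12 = (h - 4)*(h^2 - 4*h + 3) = (h - 4)*(h - 1)*(h - 3)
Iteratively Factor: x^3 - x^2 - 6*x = (x)*(x^2 - x - 6) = x*(x + 2)*(x - 3)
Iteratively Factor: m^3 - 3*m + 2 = (m - 1)*(m^2 + m - 2) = (m - 1)^2*(m + 2)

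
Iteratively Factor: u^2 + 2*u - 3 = (u - 1)*(u + 3)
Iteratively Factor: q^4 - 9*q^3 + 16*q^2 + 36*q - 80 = (q - 5)*(q^3 - 4*q^2 - 4*q + 16) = (q - 5)*(q - 4)*(q^2 - 4) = (q - 5)*(q - 4)*(q - 2)*(q + 2)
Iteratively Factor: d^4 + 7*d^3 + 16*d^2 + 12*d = (d)*(d^3 + 7*d^2 + 16*d + 12) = d*(d + 3)*(d^2 + 4*d + 4) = d*(d + 2)*(d + 3)*(d + 2)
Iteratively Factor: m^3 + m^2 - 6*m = (m)*(m^2 + m - 6) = m*(m + 3)*(m - 2)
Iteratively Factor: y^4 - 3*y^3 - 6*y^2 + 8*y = (y)*(y^3 - 3*y^2 - 6*y + 8) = y*(y + 2)*(y^2 - 5*y + 4) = y*(y - 1)*(y + 2)*(y - 4)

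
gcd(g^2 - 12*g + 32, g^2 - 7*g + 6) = 1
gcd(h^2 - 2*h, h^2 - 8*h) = h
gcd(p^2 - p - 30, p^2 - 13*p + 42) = p - 6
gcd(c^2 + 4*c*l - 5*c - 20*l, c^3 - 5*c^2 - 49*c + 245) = c - 5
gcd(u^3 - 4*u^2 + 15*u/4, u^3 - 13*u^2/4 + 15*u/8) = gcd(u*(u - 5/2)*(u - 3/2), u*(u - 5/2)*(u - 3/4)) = u^2 - 5*u/2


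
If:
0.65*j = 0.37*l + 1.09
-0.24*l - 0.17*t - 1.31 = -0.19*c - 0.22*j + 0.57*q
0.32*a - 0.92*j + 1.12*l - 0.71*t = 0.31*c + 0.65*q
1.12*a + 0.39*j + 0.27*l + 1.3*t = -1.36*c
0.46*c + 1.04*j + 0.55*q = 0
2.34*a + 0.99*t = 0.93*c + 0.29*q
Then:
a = -2.99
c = -2.44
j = 3.24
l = 2.74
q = -4.08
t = 3.59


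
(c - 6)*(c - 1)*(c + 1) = c^3 - 6*c^2 - c + 6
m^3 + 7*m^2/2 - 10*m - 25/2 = (m - 5/2)*(m + 1)*(m + 5)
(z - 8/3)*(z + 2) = z^2 - 2*z/3 - 16/3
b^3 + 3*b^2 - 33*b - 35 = (b - 5)*(b + 1)*(b + 7)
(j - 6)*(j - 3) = j^2 - 9*j + 18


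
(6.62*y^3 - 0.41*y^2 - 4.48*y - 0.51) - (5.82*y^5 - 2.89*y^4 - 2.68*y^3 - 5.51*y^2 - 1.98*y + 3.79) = -5.82*y^5 + 2.89*y^4 + 9.3*y^3 + 5.1*y^2 - 2.5*y - 4.3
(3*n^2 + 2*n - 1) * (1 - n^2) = -3*n^4 - 2*n^3 + 4*n^2 + 2*n - 1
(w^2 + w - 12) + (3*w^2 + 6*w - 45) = 4*w^2 + 7*w - 57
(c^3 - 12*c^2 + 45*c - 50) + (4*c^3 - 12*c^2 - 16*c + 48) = 5*c^3 - 24*c^2 + 29*c - 2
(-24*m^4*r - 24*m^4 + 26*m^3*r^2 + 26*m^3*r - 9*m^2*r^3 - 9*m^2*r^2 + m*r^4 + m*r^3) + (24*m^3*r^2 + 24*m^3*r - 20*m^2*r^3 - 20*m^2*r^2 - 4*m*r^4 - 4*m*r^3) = -24*m^4*r - 24*m^4 + 50*m^3*r^2 + 50*m^3*r - 29*m^2*r^3 - 29*m^2*r^2 - 3*m*r^4 - 3*m*r^3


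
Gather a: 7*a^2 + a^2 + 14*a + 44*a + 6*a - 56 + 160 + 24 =8*a^2 + 64*a + 128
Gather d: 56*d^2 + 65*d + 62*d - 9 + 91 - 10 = 56*d^2 + 127*d + 72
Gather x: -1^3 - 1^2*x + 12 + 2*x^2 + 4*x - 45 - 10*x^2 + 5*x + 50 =-8*x^2 + 8*x + 16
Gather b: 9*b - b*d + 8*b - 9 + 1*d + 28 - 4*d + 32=b*(17 - d) - 3*d + 51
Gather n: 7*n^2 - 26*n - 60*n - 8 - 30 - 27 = 7*n^2 - 86*n - 65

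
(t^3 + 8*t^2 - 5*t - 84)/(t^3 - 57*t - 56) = (t^2 + t - 12)/(t^2 - 7*t - 8)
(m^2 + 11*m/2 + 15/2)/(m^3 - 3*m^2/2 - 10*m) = (m + 3)/(m*(m - 4))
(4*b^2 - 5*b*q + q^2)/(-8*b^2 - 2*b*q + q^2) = (-b + q)/(2*b + q)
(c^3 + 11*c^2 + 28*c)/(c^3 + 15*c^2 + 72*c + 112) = c/(c + 4)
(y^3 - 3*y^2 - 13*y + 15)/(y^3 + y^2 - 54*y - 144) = (y^2 - 6*y + 5)/(y^2 - 2*y - 48)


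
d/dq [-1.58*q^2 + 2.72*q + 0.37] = 2.72 - 3.16*q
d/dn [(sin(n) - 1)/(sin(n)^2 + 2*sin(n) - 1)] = (2*sin(n) + cos(n)^2)*cos(n)/(2*sin(n) - cos(n)^2)^2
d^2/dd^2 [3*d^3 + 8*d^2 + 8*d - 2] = 18*d + 16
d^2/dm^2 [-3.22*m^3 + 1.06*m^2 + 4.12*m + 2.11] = 2.12 - 19.32*m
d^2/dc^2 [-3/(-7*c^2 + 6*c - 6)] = 6*(-49*c^2 + 42*c + 4*(7*c - 3)^2 - 42)/(7*c^2 - 6*c + 6)^3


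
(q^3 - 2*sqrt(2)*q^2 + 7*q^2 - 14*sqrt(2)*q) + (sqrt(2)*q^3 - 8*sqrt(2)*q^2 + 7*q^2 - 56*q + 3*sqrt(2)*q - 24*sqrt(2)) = q^3 + sqrt(2)*q^3 - 10*sqrt(2)*q^2 + 14*q^2 - 56*q - 11*sqrt(2)*q - 24*sqrt(2)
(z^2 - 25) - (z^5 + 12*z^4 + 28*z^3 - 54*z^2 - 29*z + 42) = -z^5 - 12*z^4 - 28*z^3 + 55*z^2 + 29*z - 67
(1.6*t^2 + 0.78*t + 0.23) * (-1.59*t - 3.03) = -2.544*t^3 - 6.0882*t^2 - 2.7291*t - 0.6969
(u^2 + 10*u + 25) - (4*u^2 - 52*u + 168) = -3*u^2 + 62*u - 143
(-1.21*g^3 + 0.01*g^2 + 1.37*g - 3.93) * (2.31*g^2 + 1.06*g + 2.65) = -2.7951*g^5 - 1.2595*g^4 - 0.0311999999999992*g^3 - 7.5996*g^2 - 0.5353*g - 10.4145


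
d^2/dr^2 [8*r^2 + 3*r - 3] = 16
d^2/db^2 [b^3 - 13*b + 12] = 6*b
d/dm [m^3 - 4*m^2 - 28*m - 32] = 3*m^2 - 8*m - 28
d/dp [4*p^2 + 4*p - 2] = 8*p + 4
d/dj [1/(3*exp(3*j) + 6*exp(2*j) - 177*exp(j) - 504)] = (-3*exp(2*j) - 4*exp(j) + 59)*exp(j)/(3*(exp(3*j) + 2*exp(2*j) - 59*exp(j) - 168)^2)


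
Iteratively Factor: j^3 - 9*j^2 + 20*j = (j - 5)*(j^2 - 4*j) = j*(j - 5)*(j - 4)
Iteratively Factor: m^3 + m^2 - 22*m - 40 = (m + 2)*(m^2 - m - 20) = (m - 5)*(m + 2)*(m + 4)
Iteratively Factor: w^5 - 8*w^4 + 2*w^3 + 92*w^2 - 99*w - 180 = (w - 4)*(w^4 - 4*w^3 - 14*w^2 + 36*w + 45) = (w - 5)*(w - 4)*(w^3 + w^2 - 9*w - 9) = (w - 5)*(w - 4)*(w - 3)*(w^2 + 4*w + 3) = (w - 5)*(w - 4)*(w - 3)*(w + 1)*(w + 3)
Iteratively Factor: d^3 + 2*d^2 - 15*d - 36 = (d + 3)*(d^2 - d - 12) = (d - 4)*(d + 3)*(d + 3)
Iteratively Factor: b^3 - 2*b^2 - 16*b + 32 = (b - 2)*(b^2 - 16) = (b - 4)*(b - 2)*(b + 4)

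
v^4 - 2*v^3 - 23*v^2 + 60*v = v*(v - 4)*(v - 3)*(v + 5)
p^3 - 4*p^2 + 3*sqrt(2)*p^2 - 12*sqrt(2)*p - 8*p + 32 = (p - 4)*(p - sqrt(2))*(p + 4*sqrt(2))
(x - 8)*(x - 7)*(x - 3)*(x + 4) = x^4 - 14*x^3 + 29*x^2 + 236*x - 672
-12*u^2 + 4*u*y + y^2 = (-2*u + y)*(6*u + y)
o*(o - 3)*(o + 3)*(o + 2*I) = o^4 + 2*I*o^3 - 9*o^2 - 18*I*o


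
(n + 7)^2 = n^2 + 14*n + 49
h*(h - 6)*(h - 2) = h^3 - 8*h^2 + 12*h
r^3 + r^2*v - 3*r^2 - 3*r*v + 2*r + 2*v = (r - 2)*(r - 1)*(r + v)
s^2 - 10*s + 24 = (s - 6)*(s - 4)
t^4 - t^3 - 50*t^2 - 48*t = t*(t - 8)*(t + 1)*(t + 6)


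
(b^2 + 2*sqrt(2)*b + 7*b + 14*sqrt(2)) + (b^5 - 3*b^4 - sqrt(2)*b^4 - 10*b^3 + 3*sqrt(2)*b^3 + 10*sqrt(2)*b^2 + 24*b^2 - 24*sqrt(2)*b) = b^5 - 3*b^4 - sqrt(2)*b^4 - 10*b^3 + 3*sqrt(2)*b^3 + 10*sqrt(2)*b^2 + 25*b^2 - 22*sqrt(2)*b + 7*b + 14*sqrt(2)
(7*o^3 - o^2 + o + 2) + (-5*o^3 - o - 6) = 2*o^3 - o^2 - 4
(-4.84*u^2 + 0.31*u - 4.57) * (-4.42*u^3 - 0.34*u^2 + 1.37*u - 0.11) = 21.3928*u^5 + 0.2754*u^4 + 13.4632*u^3 + 2.5109*u^2 - 6.295*u + 0.5027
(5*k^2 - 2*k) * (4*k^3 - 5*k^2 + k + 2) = 20*k^5 - 33*k^4 + 15*k^3 + 8*k^2 - 4*k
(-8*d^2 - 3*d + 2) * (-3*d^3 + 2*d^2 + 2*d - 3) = 24*d^5 - 7*d^4 - 28*d^3 + 22*d^2 + 13*d - 6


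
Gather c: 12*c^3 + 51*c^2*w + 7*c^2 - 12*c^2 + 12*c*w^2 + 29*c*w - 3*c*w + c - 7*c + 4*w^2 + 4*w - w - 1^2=12*c^3 + c^2*(51*w - 5) + c*(12*w^2 + 26*w - 6) + 4*w^2 + 3*w - 1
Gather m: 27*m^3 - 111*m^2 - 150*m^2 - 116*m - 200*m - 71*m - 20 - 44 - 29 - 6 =27*m^3 - 261*m^2 - 387*m - 99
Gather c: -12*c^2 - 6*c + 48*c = -12*c^2 + 42*c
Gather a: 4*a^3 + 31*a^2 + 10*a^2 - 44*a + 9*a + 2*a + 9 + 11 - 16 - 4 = 4*a^3 + 41*a^2 - 33*a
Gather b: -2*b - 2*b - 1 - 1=-4*b - 2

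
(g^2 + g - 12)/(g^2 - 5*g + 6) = (g + 4)/(g - 2)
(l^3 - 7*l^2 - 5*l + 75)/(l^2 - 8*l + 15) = (l^2 - 2*l - 15)/(l - 3)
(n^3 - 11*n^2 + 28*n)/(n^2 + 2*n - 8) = n*(n^2 - 11*n + 28)/(n^2 + 2*n - 8)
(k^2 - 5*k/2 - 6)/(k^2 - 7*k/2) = (2*k^2 - 5*k - 12)/(k*(2*k - 7))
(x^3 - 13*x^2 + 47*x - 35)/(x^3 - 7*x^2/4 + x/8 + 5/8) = 8*(x^2 - 12*x + 35)/(8*x^2 - 6*x - 5)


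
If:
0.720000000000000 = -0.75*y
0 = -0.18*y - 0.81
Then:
No Solution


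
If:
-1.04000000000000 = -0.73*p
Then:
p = 1.42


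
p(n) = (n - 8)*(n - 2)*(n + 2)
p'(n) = (n - 8)*(n - 2) + (n - 8)*(n + 2) + (n - 2)*(n + 2) = 3*n^2 - 16*n - 4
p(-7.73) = -876.99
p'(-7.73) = 298.94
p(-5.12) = -291.45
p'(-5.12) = 156.56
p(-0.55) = 31.61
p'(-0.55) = 5.71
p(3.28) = -31.90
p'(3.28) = -24.20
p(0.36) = 29.57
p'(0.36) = -9.37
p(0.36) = 29.57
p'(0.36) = -9.37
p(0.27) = 30.36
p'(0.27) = -8.10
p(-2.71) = -35.82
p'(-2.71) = 61.39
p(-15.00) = -5083.00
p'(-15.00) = 911.00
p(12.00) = 560.00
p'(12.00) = 236.00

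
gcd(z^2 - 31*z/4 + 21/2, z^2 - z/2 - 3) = 1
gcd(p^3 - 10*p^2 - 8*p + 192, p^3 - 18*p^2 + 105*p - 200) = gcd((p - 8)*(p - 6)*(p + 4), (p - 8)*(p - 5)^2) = p - 8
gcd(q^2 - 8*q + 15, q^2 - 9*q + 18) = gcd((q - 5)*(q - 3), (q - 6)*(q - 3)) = q - 3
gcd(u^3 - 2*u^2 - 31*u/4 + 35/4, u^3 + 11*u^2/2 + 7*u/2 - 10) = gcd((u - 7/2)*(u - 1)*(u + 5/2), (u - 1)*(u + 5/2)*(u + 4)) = u^2 + 3*u/2 - 5/2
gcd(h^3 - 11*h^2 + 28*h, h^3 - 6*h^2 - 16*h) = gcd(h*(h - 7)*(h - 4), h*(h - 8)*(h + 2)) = h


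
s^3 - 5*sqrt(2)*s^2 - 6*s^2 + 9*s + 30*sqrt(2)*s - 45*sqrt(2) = (s - 3)^2*(s - 5*sqrt(2))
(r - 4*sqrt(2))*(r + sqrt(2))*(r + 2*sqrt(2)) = r^3 - sqrt(2)*r^2 - 20*r - 16*sqrt(2)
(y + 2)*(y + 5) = y^2 + 7*y + 10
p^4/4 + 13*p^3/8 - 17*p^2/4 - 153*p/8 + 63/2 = (p/4 + 1)*(p - 3)*(p - 3/2)*(p + 7)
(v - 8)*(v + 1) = v^2 - 7*v - 8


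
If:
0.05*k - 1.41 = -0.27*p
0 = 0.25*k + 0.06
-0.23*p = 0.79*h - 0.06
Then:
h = -1.46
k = -0.24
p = 5.27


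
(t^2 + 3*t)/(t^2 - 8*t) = (t + 3)/(t - 8)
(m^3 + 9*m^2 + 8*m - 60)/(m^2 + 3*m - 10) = m + 6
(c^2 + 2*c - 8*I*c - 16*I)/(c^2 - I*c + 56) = (c + 2)/(c + 7*I)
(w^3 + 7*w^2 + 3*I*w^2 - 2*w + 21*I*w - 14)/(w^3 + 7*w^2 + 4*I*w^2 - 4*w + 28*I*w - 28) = (w + I)/(w + 2*I)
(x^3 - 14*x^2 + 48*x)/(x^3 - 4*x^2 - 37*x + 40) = x*(x - 6)/(x^2 + 4*x - 5)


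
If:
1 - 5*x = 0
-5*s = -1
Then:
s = 1/5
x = 1/5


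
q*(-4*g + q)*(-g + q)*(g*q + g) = 4*g^3*q^2 + 4*g^3*q - 5*g^2*q^3 - 5*g^2*q^2 + g*q^4 + g*q^3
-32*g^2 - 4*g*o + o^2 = (-8*g + o)*(4*g + o)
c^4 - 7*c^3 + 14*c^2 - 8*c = c*(c - 4)*(c - 2)*(c - 1)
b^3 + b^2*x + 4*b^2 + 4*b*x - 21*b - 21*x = (b - 3)*(b + 7)*(b + x)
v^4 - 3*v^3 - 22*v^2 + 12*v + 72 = (v - 6)*(v - 2)*(v + 2)*(v + 3)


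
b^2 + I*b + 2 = (b - I)*(b + 2*I)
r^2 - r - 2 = (r - 2)*(r + 1)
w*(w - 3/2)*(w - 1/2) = w^3 - 2*w^2 + 3*w/4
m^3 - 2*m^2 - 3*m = m*(m - 3)*(m + 1)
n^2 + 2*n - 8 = (n - 2)*(n + 4)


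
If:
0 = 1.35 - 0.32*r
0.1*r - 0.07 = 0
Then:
No Solution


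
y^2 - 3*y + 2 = (y - 2)*(y - 1)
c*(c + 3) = c^2 + 3*c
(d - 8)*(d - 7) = d^2 - 15*d + 56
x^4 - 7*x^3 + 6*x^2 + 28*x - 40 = (x - 5)*(x - 2)^2*(x + 2)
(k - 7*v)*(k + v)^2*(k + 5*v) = k^4 - 38*k^2*v^2 - 72*k*v^3 - 35*v^4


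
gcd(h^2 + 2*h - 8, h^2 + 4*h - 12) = h - 2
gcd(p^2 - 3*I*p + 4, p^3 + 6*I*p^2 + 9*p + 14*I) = p + I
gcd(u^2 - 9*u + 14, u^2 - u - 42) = u - 7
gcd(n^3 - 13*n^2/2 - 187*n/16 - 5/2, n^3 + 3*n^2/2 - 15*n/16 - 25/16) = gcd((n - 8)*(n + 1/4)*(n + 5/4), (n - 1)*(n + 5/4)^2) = n + 5/4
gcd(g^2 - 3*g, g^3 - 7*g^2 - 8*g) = g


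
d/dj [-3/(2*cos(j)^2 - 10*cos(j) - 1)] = 6*(5 - 2*cos(j))*sin(j)/(10*cos(j) - cos(2*j))^2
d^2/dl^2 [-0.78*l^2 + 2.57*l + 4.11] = -1.56000000000000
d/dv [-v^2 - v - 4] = -2*v - 1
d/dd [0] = 0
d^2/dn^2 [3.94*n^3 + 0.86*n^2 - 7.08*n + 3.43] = 23.64*n + 1.72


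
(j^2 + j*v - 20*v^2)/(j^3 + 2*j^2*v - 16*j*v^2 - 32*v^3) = (j + 5*v)/(j^2 + 6*j*v + 8*v^2)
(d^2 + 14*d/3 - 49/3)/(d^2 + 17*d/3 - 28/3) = (3*d - 7)/(3*d - 4)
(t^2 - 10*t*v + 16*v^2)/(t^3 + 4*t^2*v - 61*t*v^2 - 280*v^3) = (t - 2*v)/(t^2 + 12*t*v + 35*v^2)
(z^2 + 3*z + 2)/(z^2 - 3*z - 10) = (z + 1)/(z - 5)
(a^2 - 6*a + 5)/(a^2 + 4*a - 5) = (a - 5)/(a + 5)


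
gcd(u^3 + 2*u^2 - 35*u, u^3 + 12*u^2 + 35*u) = u^2 + 7*u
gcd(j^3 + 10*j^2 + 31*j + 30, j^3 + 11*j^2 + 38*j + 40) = j^2 + 7*j + 10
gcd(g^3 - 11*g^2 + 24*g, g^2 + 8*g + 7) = 1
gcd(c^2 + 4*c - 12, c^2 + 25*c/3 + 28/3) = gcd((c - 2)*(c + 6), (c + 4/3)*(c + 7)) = 1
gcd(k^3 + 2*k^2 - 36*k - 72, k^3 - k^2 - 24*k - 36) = k^2 - 4*k - 12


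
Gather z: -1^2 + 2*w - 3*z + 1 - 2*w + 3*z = 0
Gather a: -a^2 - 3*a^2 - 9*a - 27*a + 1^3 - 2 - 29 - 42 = -4*a^2 - 36*a - 72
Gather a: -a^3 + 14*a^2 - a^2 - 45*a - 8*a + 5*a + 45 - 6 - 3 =-a^3 + 13*a^2 - 48*a + 36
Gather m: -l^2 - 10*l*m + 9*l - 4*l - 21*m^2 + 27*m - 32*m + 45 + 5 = -l^2 + 5*l - 21*m^2 + m*(-10*l - 5) + 50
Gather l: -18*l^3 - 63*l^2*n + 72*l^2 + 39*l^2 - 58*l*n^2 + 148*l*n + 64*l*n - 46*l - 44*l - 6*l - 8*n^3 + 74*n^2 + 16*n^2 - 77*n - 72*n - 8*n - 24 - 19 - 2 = -18*l^3 + l^2*(111 - 63*n) + l*(-58*n^2 + 212*n - 96) - 8*n^3 + 90*n^2 - 157*n - 45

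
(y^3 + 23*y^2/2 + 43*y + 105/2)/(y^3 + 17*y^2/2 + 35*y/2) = (y + 3)/y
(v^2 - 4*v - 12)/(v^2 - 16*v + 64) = (v^2 - 4*v - 12)/(v^2 - 16*v + 64)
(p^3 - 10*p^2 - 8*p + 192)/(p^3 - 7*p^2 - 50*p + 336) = (p + 4)/(p + 7)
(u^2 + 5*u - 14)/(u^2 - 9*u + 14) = (u + 7)/(u - 7)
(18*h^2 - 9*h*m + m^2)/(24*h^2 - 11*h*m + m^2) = (6*h - m)/(8*h - m)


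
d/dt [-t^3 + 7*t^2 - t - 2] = -3*t^2 + 14*t - 1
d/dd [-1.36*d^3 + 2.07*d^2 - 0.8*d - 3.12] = -4.08*d^2 + 4.14*d - 0.8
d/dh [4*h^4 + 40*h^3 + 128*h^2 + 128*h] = 16*h^3 + 120*h^2 + 256*h + 128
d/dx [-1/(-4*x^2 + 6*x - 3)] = 2*(3 - 4*x)/(4*x^2 - 6*x + 3)^2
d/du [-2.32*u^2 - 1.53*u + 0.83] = -4.64*u - 1.53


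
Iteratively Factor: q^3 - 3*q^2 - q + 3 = (q - 1)*(q^2 - 2*q - 3) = (q - 1)*(q + 1)*(q - 3)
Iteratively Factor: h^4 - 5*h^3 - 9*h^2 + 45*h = (h + 3)*(h^3 - 8*h^2 + 15*h) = h*(h + 3)*(h^2 - 8*h + 15) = h*(h - 3)*(h + 3)*(h - 5)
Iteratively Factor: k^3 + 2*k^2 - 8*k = (k - 2)*(k^2 + 4*k) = (k - 2)*(k + 4)*(k)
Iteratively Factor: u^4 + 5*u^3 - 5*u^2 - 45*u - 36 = (u + 3)*(u^3 + 2*u^2 - 11*u - 12) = (u + 3)*(u + 4)*(u^2 - 2*u - 3) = (u + 1)*(u + 3)*(u + 4)*(u - 3)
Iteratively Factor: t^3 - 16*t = (t)*(t^2 - 16) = t*(t - 4)*(t + 4)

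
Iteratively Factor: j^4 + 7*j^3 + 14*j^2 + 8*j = (j)*(j^3 + 7*j^2 + 14*j + 8) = j*(j + 4)*(j^2 + 3*j + 2) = j*(j + 1)*(j + 4)*(j + 2)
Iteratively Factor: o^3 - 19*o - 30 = (o - 5)*(o^2 + 5*o + 6) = (o - 5)*(o + 3)*(o + 2)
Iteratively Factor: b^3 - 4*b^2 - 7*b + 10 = (b - 1)*(b^2 - 3*b - 10) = (b - 5)*(b - 1)*(b + 2)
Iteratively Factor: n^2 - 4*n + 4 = (n - 2)*(n - 2)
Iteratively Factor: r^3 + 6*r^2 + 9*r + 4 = (r + 1)*(r^2 + 5*r + 4) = (r + 1)^2*(r + 4)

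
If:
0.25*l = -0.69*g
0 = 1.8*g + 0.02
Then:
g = -0.01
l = 0.03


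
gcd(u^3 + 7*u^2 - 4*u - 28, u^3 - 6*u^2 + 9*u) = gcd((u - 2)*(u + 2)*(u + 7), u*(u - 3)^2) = 1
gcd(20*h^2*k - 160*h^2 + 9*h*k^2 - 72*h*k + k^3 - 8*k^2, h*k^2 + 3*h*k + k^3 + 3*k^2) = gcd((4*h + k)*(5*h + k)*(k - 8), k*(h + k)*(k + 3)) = 1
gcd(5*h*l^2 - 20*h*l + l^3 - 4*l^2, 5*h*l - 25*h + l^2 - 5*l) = 5*h + l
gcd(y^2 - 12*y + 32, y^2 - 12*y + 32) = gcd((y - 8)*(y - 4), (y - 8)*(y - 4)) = y^2 - 12*y + 32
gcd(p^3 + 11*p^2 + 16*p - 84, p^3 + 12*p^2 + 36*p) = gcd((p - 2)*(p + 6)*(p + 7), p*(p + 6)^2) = p + 6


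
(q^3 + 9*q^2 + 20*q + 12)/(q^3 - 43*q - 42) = (q + 2)/(q - 7)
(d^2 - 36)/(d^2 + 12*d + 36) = (d - 6)/(d + 6)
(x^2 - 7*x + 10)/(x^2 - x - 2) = (x - 5)/(x + 1)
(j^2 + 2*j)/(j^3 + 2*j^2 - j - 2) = j/(j^2 - 1)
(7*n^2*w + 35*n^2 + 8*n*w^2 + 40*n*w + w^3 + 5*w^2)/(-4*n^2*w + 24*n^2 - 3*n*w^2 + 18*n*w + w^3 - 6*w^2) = (7*n*w + 35*n + w^2 + 5*w)/(-4*n*w + 24*n + w^2 - 6*w)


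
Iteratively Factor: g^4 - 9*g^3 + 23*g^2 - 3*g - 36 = (g - 3)*(g^3 - 6*g^2 + 5*g + 12) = (g - 3)^2*(g^2 - 3*g - 4) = (g - 3)^2*(g + 1)*(g - 4)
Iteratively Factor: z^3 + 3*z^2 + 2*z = (z + 2)*(z^2 + z) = (z + 1)*(z + 2)*(z)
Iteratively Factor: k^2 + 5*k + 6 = (k + 3)*(k + 2)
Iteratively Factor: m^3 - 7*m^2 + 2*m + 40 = (m + 2)*(m^2 - 9*m + 20) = (m - 4)*(m + 2)*(m - 5)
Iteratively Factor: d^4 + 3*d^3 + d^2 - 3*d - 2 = (d + 2)*(d^3 + d^2 - d - 1) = (d + 1)*(d + 2)*(d^2 - 1) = (d - 1)*(d + 1)*(d + 2)*(d + 1)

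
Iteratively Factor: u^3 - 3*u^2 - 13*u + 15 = (u + 3)*(u^2 - 6*u + 5) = (u - 5)*(u + 3)*(u - 1)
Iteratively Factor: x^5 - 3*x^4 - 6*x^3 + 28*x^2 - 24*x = (x - 2)*(x^4 - x^3 - 8*x^2 + 12*x) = (x - 2)*(x + 3)*(x^3 - 4*x^2 + 4*x) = (x - 2)^2*(x + 3)*(x^2 - 2*x) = (x - 2)^3*(x + 3)*(x)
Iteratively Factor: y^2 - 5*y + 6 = (y - 3)*(y - 2)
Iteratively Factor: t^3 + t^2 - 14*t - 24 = (t + 3)*(t^2 - 2*t - 8) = (t - 4)*(t + 3)*(t + 2)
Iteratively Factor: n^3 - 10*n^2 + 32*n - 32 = (n - 4)*(n^2 - 6*n + 8) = (n - 4)^2*(n - 2)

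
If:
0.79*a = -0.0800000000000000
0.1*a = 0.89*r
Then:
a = -0.10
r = -0.01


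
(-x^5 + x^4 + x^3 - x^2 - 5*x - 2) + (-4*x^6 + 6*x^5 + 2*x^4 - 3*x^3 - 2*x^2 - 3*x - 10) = -4*x^6 + 5*x^5 + 3*x^4 - 2*x^3 - 3*x^2 - 8*x - 12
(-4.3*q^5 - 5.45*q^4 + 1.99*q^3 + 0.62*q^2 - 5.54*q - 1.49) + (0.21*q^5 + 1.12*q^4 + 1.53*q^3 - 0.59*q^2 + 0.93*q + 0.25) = -4.09*q^5 - 4.33*q^4 + 3.52*q^3 + 0.03*q^2 - 4.61*q - 1.24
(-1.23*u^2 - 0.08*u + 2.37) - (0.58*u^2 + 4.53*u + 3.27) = -1.81*u^2 - 4.61*u - 0.9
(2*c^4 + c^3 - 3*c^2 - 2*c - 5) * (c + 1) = 2*c^5 + 3*c^4 - 2*c^3 - 5*c^2 - 7*c - 5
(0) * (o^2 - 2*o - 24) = 0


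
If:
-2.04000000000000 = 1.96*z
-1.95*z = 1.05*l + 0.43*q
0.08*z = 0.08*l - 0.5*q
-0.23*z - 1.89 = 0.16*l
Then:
No Solution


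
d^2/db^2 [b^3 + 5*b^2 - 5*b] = 6*b + 10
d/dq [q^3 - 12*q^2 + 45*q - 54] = 3*q^2 - 24*q + 45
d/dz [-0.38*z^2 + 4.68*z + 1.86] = 4.68 - 0.76*z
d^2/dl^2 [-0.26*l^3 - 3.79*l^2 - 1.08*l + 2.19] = -1.56*l - 7.58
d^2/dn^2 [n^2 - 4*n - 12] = 2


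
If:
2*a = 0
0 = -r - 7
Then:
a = 0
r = -7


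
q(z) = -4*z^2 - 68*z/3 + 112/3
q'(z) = -8*z - 68/3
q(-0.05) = 38.46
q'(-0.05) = -22.27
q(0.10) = 35.03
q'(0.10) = -23.47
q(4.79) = -163.02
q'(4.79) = -60.99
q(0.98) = 11.28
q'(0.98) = -30.51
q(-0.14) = 40.43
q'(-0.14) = -21.55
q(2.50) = -44.33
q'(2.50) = -42.67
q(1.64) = -10.60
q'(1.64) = -35.79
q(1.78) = -15.69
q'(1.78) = -36.91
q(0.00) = 37.33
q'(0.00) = -22.67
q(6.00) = -242.67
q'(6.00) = -70.67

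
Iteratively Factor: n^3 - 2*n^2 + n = (n - 1)*(n^2 - n) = (n - 1)^2*(n)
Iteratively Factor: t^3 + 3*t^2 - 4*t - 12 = (t - 2)*(t^2 + 5*t + 6) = (t - 2)*(t + 2)*(t + 3)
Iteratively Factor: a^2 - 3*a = (a)*(a - 3)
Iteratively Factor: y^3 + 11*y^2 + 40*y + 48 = (y + 4)*(y^2 + 7*y + 12) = (y + 4)^2*(y + 3)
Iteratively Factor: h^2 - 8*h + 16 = (h - 4)*(h - 4)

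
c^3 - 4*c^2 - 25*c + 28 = (c - 7)*(c - 1)*(c + 4)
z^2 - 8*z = z*(z - 8)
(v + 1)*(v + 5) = v^2 + 6*v + 5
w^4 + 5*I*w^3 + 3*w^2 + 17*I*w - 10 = (w - 2*I)*(w + I)^2*(w + 5*I)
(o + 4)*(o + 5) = o^2 + 9*o + 20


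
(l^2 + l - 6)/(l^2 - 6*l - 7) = (-l^2 - l + 6)/(-l^2 + 6*l + 7)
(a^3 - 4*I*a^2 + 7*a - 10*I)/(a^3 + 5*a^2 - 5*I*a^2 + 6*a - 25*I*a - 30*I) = (a^2 + I*a + 2)/(a^2 + 5*a + 6)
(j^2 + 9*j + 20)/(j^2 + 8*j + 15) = (j + 4)/(j + 3)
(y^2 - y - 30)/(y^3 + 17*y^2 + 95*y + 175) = (y - 6)/(y^2 + 12*y + 35)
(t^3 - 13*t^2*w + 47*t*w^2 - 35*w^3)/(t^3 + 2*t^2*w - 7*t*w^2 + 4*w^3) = (t^2 - 12*t*w + 35*w^2)/(t^2 + 3*t*w - 4*w^2)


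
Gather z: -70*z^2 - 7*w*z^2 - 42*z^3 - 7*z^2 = -42*z^3 + z^2*(-7*w - 77)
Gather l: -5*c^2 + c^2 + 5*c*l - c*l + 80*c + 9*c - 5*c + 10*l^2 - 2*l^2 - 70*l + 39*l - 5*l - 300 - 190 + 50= -4*c^2 + 84*c + 8*l^2 + l*(4*c - 36) - 440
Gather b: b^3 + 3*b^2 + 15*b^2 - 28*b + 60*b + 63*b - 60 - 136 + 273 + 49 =b^3 + 18*b^2 + 95*b + 126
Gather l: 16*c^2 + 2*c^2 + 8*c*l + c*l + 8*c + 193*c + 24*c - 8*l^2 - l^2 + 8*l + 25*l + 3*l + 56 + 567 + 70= 18*c^2 + 225*c - 9*l^2 + l*(9*c + 36) + 693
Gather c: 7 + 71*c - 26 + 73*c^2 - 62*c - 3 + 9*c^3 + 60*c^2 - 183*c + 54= 9*c^3 + 133*c^2 - 174*c + 32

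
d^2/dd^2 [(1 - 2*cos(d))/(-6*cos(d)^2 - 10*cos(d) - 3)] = 2*(-81*(1 - cos(2*d))^2*cos(d) + 33*(1 - cos(2*d))^2 - 183*cos(d)/2 + 100*cos(2*d) - 9*cos(3*d)/2 + 18*cos(5*d) - 174)/(10*cos(d) + 3*cos(2*d) + 6)^3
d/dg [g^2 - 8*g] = 2*g - 8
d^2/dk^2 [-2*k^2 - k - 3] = -4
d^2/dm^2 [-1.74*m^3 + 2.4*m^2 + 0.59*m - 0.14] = 4.8 - 10.44*m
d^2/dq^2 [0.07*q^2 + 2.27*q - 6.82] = 0.140000000000000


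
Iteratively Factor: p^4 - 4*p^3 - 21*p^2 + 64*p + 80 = (p - 4)*(p^3 - 21*p - 20) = (p - 4)*(p + 4)*(p^2 - 4*p - 5) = (p - 5)*(p - 4)*(p + 4)*(p + 1)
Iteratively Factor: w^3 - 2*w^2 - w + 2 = (w - 2)*(w^2 - 1) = (w - 2)*(w + 1)*(w - 1)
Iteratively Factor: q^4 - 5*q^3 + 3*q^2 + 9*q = (q)*(q^3 - 5*q^2 + 3*q + 9) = q*(q + 1)*(q^2 - 6*q + 9) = q*(q - 3)*(q + 1)*(q - 3)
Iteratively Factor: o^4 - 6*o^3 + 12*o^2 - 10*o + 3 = (o - 1)*(o^3 - 5*o^2 + 7*o - 3) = (o - 1)^2*(o^2 - 4*o + 3) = (o - 3)*(o - 1)^2*(o - 1)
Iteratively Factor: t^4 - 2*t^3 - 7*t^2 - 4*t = (t - 4)*(t^3 + 2*t^2 + t) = t*(t - 4)*(t^2 + 2*t + 1) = t*(t - 4)*(t + 1)*(t + 1)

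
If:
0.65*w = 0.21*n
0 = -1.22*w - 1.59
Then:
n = -4.03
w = -1.30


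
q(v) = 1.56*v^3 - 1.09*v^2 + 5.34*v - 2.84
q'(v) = 4.68*v^2 - 2.18*v + 5.34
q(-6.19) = -447.65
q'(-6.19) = 198.15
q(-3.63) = -111.21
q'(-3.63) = 74.92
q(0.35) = -1.04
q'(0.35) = 5.15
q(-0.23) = -4.14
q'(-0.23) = 6.09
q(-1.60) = -20.56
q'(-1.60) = 20.81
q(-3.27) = -86.50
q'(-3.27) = 62.51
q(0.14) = -2.11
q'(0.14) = 5.13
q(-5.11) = -266.74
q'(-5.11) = 138.68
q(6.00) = 326.92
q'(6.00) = 160.74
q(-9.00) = -1276.43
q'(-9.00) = 404.04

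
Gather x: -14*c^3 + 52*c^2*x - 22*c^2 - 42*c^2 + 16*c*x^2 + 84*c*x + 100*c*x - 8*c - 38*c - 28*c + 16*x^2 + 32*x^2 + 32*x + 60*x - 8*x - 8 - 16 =-14*c^3 - 64*c^2 - 74*c + x^2*(16*c + 48) + x*(52*c^2 + 184*c + 84) - 24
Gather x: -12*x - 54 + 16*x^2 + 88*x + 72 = 16*x^2 + 76*x + 18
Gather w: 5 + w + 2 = w + 7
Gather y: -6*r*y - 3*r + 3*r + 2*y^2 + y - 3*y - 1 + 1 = 2*y^2 + y*(-6*r - 2)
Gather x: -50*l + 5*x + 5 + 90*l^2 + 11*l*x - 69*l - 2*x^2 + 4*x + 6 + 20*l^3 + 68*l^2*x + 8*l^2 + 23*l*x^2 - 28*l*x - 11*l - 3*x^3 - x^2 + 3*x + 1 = 20*l^3 + 98*l^2 - 130*l - 3*x^3 + x^2*(23*l - 3) + x*(68*l^2 - 17*l + 12) + 12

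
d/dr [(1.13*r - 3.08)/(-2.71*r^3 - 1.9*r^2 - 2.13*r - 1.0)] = (6.1246*r^3 - 22.8934*r^2 - 11.704*r - 7.6904)/(7.3441*r^6 + 10.298*r^5 + 15.1546*r^4 + 13.514*r^3 + 8.3369*r^2 + 4.26*r + 1.0)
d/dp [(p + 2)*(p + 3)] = 2*p + 5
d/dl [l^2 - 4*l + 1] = 2*l - 4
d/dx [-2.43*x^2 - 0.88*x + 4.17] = -4.86*x - 0.88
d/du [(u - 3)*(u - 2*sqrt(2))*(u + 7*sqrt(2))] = 3*u^2 - 6*u + 10*sqrt(2)*u - 28 - 15*sqrt(2)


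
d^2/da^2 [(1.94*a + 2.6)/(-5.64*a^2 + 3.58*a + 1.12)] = ((1.94*a + 2.6)*(11.28*a - 3.58)*(22.56*a - 7.16) + (65.6496*a + 15.4376)*(-5.64*a^2 + 3.58*a + 1.12))/(-5.64*a^2 + 3.58*a + 1.12)^3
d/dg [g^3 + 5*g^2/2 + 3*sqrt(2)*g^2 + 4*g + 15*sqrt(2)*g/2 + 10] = 3*g^2 + 5*g + 6*sqrt(2)*g + 4 + 15*sqrt(2)/2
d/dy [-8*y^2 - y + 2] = -16*y - 1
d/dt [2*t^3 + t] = 6*t^2 + 1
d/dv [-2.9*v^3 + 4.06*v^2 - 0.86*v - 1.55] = -8.7*v^2 + 8.12*v - 0.86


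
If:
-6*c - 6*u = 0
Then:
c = -u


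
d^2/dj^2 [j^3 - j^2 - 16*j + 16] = 6*j - 2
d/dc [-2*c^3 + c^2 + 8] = 2*c*(1 - 3*c)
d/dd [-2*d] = -2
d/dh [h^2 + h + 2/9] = 2*h + 1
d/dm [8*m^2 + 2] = 16*m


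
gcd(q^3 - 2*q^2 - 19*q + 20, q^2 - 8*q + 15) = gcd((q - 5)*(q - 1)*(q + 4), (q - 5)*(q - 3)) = q - 5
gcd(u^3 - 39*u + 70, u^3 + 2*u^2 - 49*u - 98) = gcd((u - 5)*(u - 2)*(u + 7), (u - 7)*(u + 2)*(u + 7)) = u + 7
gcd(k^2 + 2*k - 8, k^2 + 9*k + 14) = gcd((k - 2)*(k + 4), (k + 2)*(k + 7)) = 1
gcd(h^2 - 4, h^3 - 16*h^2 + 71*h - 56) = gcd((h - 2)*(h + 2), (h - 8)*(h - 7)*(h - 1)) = 1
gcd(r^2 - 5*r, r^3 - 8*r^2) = r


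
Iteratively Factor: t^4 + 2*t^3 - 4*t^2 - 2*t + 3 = (t - 1)*(t^3 + 3*t^2 - t - 3) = (t - 1)*(t + 1)*(t^2 + 2*t - 3) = (t - 1)*(t + 1)*(t + 3)*(t - 1)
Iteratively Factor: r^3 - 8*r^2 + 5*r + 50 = (r - 5)*(r^2 - 3*r - 10) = (r - 5)^2*(r + 2)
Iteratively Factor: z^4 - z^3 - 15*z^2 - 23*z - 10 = (z + 2)*(z^3 - 3*z^2 - 9*z - 5) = (z + 1)*(z + 2)*(z^2 - 4*z - 5) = (z + 1)^2*(z + 2)*(z - 5)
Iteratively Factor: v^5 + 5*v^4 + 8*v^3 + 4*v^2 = (v + 2)*(v^4 + 3*v^3 + 2*v^2) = v*(v + 2)*(v^3 + 3*v^2 + 2*v) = v^2*(v + 2)*(v^2 + 3*v + 2) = v^2*(v + 1)*(v + 2)*(v + 2)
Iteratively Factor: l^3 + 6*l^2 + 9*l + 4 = (l + 1)*(l^2 + 5*l + 4) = (l + 1)*(l + 4)*(l + 1)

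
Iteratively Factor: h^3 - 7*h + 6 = (h - 1)*(h^2 + h - 6) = (h - 1)*(h + 3)*(h - 2)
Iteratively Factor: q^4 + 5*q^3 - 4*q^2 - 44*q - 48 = (q + 2)*(q^3 + 3*q^2 - 10*q - 24) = (q - 3)*(q + 2)*(q^2 + 6*q + 8) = (q - 3)*(q + 2)^2*(q + 4)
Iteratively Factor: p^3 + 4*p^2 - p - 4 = (p + 4)*(p^2 - 1) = (p + 1)*(p + 4)*(p - 1)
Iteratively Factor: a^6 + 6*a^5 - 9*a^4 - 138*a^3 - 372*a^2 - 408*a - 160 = (a + 4)*(a^5 + 2*a^4 - 17*a^3 - 70*a^2 - 92*a - 40) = (a + 1)*(a + 4)*(a^4 + a^3 - 18*a^2 - 52*a - 40) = (a + 1)*(a + 2)*(a + 4)*(a^3 - a^2 - 16*a - 20) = (a + 1)*(a + 2)^2*(a + 4)*(a^2 - 3*a - 10) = (a + 1)*(a + 2)^3*(a + 4)*(a - 5)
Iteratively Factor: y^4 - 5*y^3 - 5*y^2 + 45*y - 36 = (y + 3)*(y^3 - 8*y^2 + 19*y - 12) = (y - 1)*(y + 3)*(y^2 - 7*y + 12) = (y - 4)*(y - 1)*(y + 3)*(y - 3)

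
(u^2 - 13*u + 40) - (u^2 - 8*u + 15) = 25 - 5*u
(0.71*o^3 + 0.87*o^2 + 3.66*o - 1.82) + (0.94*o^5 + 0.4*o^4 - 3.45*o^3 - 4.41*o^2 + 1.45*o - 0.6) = 0.94*o^5 + 0.4*o^4 - 2.74*o^3 - 3.54*o^2 + 5.11*o - 2.42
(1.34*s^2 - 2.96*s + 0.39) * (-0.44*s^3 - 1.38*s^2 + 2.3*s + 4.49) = -0.5896*s^5 - 0.5468*s^4 + 6.9952*s^3 - 1.3296*s^2 - 12.3934*s + 1.7511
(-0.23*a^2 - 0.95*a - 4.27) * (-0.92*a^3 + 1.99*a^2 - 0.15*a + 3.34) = 0.2116*a^5 + 0.4163*a^4 + 2.0724*a^3 - 9.123*a^2 - 2.5325*a - 14.2618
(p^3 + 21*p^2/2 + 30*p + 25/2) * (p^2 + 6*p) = p^5 + 33*p^4/2 + 93*p^3 + 385*p^2/2 + 75*p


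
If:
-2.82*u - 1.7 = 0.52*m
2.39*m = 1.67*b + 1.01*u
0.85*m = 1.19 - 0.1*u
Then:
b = 2.68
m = 1.50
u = -0.88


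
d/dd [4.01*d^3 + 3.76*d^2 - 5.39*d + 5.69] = 12.03*d^2 + 7.52*d - 5.39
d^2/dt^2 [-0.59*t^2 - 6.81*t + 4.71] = -1.18000000000000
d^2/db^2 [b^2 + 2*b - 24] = 2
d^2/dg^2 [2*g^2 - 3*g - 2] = 4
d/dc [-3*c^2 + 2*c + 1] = 2 - 6*c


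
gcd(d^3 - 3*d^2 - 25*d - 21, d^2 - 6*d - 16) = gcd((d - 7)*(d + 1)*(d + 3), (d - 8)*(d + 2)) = 1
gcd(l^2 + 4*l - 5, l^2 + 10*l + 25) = l + 5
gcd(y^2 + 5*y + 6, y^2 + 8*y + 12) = y + 2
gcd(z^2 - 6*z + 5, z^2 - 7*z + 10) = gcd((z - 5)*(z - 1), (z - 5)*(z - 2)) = z - 5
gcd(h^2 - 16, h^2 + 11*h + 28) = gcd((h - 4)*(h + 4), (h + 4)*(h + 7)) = h + 4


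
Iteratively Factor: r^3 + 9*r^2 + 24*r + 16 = (r + 4)*(r^2 + 5*r + 4) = (r + 1)*(r + 4)*(r + 4)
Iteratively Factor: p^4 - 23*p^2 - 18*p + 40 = (p + 4)*(p^3 - 4*p^2 - 7*p + 10) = (p - 1)*(p + 4)*(p^2 - 3*p - 10) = (p - 1)*(p + 2)*(p + 4)*(p - 5)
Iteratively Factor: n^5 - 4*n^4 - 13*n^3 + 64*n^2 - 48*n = (n - 1)*(n^4 - 3*n^3 - 16*n^2 + 48*n) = (n - 1)*(n + 4)*(n^3 - 7*n^2 + 12*n) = (n - 4)*(n - 1)*(n + 4)*(n^2 - 3*n) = (n - 4)*(n - 3)*(n - 1)*(n + 4)*(n)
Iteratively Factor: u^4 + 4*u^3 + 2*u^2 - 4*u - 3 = (u + 1)*(u^3 + 3*u^2 - u - 3) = (u - 1)*(u + 1)*(u^2 + 4*u + 3) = (u - 1)*(u + 1)^2*(u + 3)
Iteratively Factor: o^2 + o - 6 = (o + 3)*(o - 2)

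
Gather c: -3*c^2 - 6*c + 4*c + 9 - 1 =-3*c^2 - 2*c + 8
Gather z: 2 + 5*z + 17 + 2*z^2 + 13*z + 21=2*z^2 + 18*z + 40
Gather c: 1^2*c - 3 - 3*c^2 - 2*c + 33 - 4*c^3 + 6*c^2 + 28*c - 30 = -4*c^3 + 3*c^2 + 27*c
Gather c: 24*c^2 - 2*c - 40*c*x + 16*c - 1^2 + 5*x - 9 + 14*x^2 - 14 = 24*c^2 + c*(14 - 40*x) + 14*x^2 + 5*x - 24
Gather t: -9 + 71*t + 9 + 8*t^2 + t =8*t^2 + 72*t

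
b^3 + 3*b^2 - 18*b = b*(b - 3)*(b + 6)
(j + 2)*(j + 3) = j^2 + 5*j + 6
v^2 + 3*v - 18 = (v - 3)*(v + 6)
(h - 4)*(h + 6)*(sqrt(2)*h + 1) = sqrt(2)*h^3 + h^2 + 2*sqrt(2)*h^2 - 24*sqrt(2)*h + 2*h - 24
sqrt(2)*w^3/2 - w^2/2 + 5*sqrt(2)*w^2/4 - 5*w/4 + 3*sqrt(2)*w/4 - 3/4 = (w + 3/2)*(w - sqrt(2)/2)*(sqrt(2)*w/2 + sqrt(2)/2)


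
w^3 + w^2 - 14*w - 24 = (w - 4)*(w + 2)*(w + 3)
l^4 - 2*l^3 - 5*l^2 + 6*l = l*(l - 3)*(l - 1)*(l + 2)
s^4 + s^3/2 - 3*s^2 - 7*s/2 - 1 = (s - 2)*(s + 1/2)*(s + 1)^2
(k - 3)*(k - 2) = k^2 - 5*k + 6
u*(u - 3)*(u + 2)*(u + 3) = u^4 + 2*u^3 - 9*u^2 - 18*u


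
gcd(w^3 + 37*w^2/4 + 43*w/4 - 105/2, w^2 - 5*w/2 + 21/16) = w - 7/4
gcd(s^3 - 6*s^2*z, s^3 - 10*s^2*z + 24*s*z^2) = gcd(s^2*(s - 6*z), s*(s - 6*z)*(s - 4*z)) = -s^2 + 6*s*z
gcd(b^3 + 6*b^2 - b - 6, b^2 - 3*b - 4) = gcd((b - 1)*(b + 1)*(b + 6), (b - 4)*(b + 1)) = b + 1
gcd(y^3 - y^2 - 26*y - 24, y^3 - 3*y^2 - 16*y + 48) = y + 4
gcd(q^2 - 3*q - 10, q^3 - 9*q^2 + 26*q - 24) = 1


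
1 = 1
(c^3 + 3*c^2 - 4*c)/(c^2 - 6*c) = (c^2 + 3*c - 4)/(c - 6)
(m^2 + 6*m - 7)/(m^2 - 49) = (m - 1)/(m - 7)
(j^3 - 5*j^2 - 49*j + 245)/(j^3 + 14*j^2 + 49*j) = (j^2 - 12*j + 35)/(j*(j + 7))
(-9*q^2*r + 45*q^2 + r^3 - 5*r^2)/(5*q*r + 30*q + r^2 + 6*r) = (-9*q^2*r + 45*q^2 + r^3 - 5*r^2)/(5*q*r + 30*q + r^2 + 6*r)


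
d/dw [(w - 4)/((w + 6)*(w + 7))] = (-w^2 + 8*w + 94)/(w^4 + 26*w^3 + 253*w^2 + 1092*w + 1764)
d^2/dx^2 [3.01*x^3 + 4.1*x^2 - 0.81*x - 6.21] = 18.06*x + 8.2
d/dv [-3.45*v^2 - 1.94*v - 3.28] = -6.9*v - 1.94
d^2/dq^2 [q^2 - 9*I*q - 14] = 2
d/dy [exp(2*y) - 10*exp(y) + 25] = 2*(exp(y) - 5)*exp(y)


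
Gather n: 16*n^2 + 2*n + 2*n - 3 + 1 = 16*n^2 + 4*n - 2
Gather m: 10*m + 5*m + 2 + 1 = 15*m + 3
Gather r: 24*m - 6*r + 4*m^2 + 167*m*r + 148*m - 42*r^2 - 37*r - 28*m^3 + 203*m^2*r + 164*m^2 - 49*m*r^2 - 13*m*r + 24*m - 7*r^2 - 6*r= -28*m^3 + 168*m^2 + 196*m + r^2*(-49*m - 49) + r*(203*m^2 + 154*m - 49)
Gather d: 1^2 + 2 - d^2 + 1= 4 - d^2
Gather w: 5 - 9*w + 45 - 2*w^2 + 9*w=50 - 2*w^2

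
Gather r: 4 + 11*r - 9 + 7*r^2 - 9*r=7*r^2 + 2*r - 5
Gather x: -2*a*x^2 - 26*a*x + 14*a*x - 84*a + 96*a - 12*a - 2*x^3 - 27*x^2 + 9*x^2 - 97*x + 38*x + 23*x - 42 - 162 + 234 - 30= -2*x^3 + x^2*(-2*a - 18) + x*(-12*a - 36)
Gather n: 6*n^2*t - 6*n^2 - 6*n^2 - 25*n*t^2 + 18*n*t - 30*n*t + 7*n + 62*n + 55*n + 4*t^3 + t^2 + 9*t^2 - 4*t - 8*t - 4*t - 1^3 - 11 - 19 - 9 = n^2*(6*t - 12) + n*(-25*t^2 - 12*t + 124) + 4*t^3 + 10*t^2 - 16*t - 40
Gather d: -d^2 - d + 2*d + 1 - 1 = -d^2 + d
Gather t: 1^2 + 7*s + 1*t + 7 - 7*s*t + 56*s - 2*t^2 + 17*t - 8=63*s - 2*t^2 + t*(18 - 7*s)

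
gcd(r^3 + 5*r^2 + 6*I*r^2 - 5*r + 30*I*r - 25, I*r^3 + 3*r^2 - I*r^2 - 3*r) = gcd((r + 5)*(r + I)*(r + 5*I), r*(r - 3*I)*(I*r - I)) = 1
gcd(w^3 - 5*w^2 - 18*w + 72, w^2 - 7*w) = 1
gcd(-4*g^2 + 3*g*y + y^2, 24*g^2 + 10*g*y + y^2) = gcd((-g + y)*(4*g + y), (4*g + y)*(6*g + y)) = 4*g + y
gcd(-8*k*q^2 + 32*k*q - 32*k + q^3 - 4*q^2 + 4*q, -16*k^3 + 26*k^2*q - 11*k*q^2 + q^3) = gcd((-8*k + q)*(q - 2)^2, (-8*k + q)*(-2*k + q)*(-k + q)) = -8*k + q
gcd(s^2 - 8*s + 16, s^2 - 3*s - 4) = s - 4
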